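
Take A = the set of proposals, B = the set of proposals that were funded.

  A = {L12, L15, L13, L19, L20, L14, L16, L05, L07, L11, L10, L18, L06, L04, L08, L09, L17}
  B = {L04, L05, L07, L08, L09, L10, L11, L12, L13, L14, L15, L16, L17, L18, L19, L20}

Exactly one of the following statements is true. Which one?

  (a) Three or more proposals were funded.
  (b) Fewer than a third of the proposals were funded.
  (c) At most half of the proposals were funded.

|A| = 17, |A ∩ B| = 16, |A ∖ B| = 1.
(a) requires |A ∩ B| ≥ 3: true.
(b) requires |A ∩ B| / |A| < 1/3: false.
(c) requires |A ∩ B| ≤ |A ∖ B|: false.

(a)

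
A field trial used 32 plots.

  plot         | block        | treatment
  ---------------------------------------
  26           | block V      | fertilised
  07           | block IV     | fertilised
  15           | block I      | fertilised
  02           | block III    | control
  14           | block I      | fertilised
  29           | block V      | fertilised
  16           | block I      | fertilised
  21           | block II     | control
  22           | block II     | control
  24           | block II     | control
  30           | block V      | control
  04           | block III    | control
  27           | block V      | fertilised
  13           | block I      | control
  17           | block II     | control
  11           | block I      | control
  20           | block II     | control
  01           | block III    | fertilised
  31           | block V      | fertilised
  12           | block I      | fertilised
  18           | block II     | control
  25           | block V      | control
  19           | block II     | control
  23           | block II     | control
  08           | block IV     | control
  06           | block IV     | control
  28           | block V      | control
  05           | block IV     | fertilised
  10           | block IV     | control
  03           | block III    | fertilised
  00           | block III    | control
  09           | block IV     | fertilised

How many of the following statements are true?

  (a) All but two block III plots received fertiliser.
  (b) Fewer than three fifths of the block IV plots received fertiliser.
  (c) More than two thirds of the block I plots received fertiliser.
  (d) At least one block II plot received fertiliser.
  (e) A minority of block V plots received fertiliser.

1

(a) block III: |A| = 5, |A ∩ B| = 2; needs |A ∖ B| = 2 — false.
(b) block IV: |A| = 6, |A ∩ B| = 3; needs |A ∩ B| / |A| < 3/5 — true.
(c) block I: |A| = 6, |A ∩ B| = 4; needs |A ∩ B| / |A| > 2/3 — false.
(d) block II: |A| = 8, |A ∩ B| = 0; needs A ∩ B ≠ ∅ (|A ∩ B| ≥ 1) — false.
(e) block V: |A| = 7, |A ∩ B| = 4; needs |A ∩ B| < |A ∖ B| — false.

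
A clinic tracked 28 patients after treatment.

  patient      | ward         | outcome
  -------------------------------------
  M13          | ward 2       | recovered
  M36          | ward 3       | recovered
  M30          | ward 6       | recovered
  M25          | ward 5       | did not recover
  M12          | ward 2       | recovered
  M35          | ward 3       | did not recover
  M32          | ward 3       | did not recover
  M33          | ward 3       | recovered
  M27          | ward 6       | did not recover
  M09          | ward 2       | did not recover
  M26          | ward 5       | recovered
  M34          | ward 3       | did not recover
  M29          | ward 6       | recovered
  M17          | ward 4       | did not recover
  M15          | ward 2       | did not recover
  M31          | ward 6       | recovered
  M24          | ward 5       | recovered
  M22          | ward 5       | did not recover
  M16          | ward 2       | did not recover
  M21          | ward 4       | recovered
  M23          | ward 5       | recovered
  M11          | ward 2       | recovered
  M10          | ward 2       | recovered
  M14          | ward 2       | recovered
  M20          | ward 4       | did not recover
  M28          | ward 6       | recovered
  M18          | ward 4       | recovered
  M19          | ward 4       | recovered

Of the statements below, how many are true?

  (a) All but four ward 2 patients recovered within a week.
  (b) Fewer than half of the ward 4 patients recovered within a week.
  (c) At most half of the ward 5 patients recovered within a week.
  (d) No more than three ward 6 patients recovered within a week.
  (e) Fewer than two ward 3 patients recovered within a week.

(a) ward 2: |A| = 8, |A ∩ B| = 5; needs |A ∖ B| = 4 — false.
(b) ward 4: |A| = 5, |A ∩ B| = 3; needs |A ∩ B| < |A ∖ B| — false.
(c) ward 5: |A| = 5, |A ∩ B| = 3; needs |A ∩ B| ≤ |A ∖ B| — false.
(d) ward 6: |A| = 5, |A ∩ B| = 4; needs |A ∩ B| ≤ 3 — false.
(e) ward 3: |A| = 5, |A ∩ B| = 2; needs |A ∩ B| < 2 — false.

0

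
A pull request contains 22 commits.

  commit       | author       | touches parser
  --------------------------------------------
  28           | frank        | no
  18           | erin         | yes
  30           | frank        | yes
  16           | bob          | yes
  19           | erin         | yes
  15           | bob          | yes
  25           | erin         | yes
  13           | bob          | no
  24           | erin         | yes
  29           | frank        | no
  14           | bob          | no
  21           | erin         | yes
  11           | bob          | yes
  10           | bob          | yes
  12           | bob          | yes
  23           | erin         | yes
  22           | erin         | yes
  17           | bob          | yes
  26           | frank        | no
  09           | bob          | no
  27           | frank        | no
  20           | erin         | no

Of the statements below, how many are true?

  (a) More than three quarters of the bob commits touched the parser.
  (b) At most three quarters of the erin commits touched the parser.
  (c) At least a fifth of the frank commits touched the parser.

1

(a) bob: |A| = 9, |A ∩ B| = 6; needs |A ∩ B| / |A| > 3/4 — false.
(b) erin: |A| = 8, |A ∩ B| = 7; needs |A ∩ B| / |A| ≤ 3/4 — false.
(c) frank: |A| = 5, |A ∩ B| = 1; needs |A ∩ B| / |A| ≥ 1/5 — true.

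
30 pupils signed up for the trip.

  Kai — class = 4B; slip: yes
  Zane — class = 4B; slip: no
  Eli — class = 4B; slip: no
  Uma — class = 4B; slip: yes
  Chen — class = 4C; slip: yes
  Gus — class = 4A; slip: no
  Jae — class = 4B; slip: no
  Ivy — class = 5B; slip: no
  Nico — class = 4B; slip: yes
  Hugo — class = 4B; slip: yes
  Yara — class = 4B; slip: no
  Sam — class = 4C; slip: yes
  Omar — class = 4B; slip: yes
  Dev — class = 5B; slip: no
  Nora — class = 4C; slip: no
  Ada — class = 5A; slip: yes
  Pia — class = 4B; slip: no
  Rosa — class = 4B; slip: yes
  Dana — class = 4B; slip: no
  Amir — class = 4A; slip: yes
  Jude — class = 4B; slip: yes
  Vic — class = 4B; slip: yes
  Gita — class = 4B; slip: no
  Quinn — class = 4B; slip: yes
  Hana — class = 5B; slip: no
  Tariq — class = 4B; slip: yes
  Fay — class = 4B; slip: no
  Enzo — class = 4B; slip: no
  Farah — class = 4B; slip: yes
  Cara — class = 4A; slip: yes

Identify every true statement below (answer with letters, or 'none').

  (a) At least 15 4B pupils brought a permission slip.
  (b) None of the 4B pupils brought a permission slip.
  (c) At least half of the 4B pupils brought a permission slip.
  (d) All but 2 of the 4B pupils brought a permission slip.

|A| = 20, |A ∩ B| = 11, |A ∖ B| = 9.
(a) |A ∩ B| ≥ 15: fails.
(b) A ∩ B = ∅ (|A ∩ B| = 0): fails.
(c) |A ∩ B| ≥ |A ∖ B|: holds.
(d) |A ∖ B| = 2: fails.

(c)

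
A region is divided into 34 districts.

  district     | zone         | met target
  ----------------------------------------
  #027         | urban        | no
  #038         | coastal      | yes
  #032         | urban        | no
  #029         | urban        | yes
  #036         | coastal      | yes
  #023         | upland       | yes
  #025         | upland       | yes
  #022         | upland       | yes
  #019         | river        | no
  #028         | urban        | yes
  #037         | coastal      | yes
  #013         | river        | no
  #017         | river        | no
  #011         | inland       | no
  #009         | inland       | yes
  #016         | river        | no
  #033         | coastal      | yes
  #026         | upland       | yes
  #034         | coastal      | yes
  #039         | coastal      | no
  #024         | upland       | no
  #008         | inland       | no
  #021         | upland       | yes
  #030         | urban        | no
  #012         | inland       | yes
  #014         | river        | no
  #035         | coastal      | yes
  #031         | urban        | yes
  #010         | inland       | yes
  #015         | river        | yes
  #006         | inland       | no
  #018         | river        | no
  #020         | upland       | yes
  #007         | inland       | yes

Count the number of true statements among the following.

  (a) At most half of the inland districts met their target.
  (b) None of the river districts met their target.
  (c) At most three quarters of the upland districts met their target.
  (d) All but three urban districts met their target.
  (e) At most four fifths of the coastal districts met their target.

(a) inland: |A| = 7, |A ∩ B| = 4; needs |A ∩ B| ≤ |A ∖ B| — false.
(b) river: |A| = 7, |A ∩ B| = 1; needs A ∩ B = ∅ (|A ∩ B| = 0) — false.
(c) upland: |A| = 7, |A ∩ B| = 6; needs |A ∩ B| / |A| ≤ 3/4 — false.
(d) urban: |A| = 6, |A ∩ B| = 3; needs |A ∖ B| = 3 — true.
(e) coastal: |A| = 7, |A ∩ B| = 6; needs |A ∩ B| / |A| ≤ 4/5 — false.

1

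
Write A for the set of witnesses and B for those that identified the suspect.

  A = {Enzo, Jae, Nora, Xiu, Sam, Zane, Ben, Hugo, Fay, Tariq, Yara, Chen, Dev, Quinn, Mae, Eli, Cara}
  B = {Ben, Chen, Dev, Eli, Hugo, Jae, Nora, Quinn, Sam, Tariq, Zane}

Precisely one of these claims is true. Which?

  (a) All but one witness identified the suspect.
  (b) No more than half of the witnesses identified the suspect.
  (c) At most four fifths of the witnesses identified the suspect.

|A| = 17, |A ∩ B| = 11, |A ∖ B| = 6.
(a) requires |A ∖ B| = 1: false.
(b) requires |A ∩ B| ≤ |A ∖ B|: false.
(c) requires |A ∩ B| / |A| ≤ 4/5: true.

(c)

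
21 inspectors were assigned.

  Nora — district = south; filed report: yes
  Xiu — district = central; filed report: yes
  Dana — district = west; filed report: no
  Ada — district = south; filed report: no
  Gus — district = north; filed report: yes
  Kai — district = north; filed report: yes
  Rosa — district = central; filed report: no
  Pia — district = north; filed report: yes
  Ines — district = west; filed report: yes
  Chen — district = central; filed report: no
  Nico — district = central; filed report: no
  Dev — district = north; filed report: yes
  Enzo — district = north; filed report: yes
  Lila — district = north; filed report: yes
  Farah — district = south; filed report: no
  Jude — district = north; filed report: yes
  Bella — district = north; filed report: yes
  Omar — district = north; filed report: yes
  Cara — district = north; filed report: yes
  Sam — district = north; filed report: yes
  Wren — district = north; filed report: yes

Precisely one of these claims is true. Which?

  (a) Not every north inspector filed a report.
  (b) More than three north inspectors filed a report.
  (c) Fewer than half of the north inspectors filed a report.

(b)

|A| = 12, |A ∩ B| = 12, |A ∖ B| = 0.
(a) requires A ⊄ B (|A ∖ B| ≥ 1): false.
(b) requires |A ∩ B| > 3: true.
(c) requires |A ∩ B| < |A ∖ B|: false.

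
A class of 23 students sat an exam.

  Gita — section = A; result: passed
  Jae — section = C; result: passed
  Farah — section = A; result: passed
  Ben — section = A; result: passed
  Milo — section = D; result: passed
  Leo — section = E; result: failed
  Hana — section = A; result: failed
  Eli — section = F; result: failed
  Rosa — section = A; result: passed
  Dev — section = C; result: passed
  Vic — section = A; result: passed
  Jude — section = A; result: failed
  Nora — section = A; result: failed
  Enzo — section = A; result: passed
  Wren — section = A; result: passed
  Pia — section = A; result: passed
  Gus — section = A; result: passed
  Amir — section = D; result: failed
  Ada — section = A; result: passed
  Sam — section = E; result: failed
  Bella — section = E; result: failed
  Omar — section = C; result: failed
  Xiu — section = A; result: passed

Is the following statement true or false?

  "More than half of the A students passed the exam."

The determiner here denotes the relation: |A ∩ B| > |A ∖ B|.
A (the restrictor) = {Gita, Farah, Ben, Hana, Rosa, Vic, Jude, Nora, Enzo, Wren, Pia, Gus, Ada, Xiu}, |A| = 14.
A ∩ B = {Gita, Farah, Ben, Rosa, Vic, Enzo, Wren, Pia, Gus, Ada, Xiu}, so |A ∩ B| = 11.
A ∖ B = {Hana, Jude, Nora}, so |A ∖ B| = 3.
11 > 3, so the statement is true.

True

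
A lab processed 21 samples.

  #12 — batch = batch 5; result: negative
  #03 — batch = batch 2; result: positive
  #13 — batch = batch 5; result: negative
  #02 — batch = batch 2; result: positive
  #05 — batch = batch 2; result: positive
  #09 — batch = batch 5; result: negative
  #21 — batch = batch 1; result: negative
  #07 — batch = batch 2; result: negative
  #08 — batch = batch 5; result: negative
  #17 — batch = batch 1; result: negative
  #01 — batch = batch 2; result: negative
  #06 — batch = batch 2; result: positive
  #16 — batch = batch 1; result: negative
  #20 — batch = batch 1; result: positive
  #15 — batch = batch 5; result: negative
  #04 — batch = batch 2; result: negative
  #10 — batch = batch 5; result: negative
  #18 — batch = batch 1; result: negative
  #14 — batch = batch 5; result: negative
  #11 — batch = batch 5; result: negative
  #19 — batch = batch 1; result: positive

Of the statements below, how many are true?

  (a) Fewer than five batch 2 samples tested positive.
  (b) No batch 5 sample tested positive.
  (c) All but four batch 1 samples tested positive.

3

(a) batch 2: |A| = 7, |A ∩ B| = 4; needs |A ∩ B| < 5 — true.
(b) batch 5: |A| = 8, |A ∩ B| = 0; needs A ∩ B = ∅ (|A ∩ B| = 0) — true.
(c) batch 1: |A| = 6, |A ∩ B| = 2; needs |A ∖ B| = 4 — true.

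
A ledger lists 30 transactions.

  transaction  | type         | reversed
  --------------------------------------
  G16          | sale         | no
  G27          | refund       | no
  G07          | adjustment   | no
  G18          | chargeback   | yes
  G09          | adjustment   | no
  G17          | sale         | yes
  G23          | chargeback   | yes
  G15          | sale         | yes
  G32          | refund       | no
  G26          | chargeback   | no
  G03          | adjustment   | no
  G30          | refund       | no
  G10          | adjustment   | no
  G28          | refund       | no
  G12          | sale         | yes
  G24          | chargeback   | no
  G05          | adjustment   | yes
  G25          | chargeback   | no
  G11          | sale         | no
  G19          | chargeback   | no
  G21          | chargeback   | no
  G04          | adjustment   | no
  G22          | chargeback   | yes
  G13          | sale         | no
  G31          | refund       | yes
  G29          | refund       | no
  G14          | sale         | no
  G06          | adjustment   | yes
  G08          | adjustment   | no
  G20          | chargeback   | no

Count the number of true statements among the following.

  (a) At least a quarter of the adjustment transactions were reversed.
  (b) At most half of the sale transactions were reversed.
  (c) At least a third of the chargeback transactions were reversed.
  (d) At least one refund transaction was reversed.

(a) adjustment: |A| = 8, |A ∩ B| = 2; needs |A ∩ B| / |A| ≥ 1/4 — true.
(b) sale: |A| = 7, |A ∩ B| = 3; needs |A ∩ B| ≤ |A ∖ B| — true.
(c) chargeback: |A| = 9, |A ∩ B| = 3; needs |A ∩ B| / |A| ≥ 1/3 — true.
(d) refund: |A| = 6, |A ∩ B| = 1; needs A ∩ B ≠ ∅ (|A ∩ B| ≥ 1) — true.

4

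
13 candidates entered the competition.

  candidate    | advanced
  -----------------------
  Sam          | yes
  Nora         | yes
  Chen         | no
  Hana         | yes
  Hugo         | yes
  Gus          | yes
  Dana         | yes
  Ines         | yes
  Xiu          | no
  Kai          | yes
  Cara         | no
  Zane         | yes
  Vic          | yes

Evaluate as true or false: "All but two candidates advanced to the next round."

The determiner here denotes the relation: |A ∖ B| = 2.
A (the restrictor) = {Sam, Nora, Chen, Hana, Hugo, Gus, Dana, Ines, Xiu, Kai, Cara, Zane, Vic}, |A| = 13.
A ∖ B = {Chen, Xiu, Cara}, so |A ∖ B| = 3.
|A ∖ B| = 3, so the statement is false.

False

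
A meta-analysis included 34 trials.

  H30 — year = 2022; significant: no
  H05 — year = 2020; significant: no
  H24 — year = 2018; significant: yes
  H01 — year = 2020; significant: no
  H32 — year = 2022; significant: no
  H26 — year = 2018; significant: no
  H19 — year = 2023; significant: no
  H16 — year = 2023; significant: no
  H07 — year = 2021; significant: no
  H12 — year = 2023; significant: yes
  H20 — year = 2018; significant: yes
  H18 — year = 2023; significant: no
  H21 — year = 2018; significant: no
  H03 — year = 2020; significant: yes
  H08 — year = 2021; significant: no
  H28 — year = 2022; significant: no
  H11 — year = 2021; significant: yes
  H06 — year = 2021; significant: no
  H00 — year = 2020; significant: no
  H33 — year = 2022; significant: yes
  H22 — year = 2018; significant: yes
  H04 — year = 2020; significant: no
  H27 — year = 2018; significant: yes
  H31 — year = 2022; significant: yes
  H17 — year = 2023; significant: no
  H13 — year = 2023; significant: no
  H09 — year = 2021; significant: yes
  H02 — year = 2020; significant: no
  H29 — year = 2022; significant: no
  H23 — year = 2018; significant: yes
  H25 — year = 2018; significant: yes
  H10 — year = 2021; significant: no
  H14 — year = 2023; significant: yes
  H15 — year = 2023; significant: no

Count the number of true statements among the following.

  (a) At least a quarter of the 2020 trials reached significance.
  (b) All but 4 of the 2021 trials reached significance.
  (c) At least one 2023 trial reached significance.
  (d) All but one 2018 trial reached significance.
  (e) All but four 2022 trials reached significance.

3

(a) 2020: |A| = 6, |A ∩ B| = 1; needs |A ∩ B| / |A| ≥ 1/4 — false.
(b) 2021: |A| = 6, |A ∩ B| = 2; needs |A ∖ B| = 4 — true.
(c) 2023: |A| = 8, |A ∩ B| = 2; needs A ∩ B ≠ ∅ (|A ∩ B| ≥ 1) — true.
(d) 2018: |A| = 8, |A ∩ B| = 6; needs |A ∖ B| = 1 — false.
(e) 2022: |A| = 6, |A ∩ B| = 2; needs |A ∖ B| = 4 — true.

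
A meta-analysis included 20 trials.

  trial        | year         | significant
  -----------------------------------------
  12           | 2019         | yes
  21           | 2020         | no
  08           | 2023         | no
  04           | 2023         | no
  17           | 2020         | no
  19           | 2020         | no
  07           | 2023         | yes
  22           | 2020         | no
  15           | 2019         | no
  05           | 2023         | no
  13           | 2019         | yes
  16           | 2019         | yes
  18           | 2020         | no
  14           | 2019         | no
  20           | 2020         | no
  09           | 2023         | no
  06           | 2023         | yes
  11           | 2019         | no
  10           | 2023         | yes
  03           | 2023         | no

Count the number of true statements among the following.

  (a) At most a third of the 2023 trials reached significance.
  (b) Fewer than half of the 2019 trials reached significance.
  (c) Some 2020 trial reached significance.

(a) 2023: |A| = 8, |A ∩ B| = 3; needs |A ∩ B| / |A| ≤ 1/3 — false.
(b) 2019: |A| = 6, |A ∩ B| = 3; needs |A ∩ B| < |A ∖ B| — false.
(c) 2020: |A| = 6, |A ∩ B| = 0; needs A ∩ B ≠ ∅ (|A ∩ B| ≥ 1) — false.

0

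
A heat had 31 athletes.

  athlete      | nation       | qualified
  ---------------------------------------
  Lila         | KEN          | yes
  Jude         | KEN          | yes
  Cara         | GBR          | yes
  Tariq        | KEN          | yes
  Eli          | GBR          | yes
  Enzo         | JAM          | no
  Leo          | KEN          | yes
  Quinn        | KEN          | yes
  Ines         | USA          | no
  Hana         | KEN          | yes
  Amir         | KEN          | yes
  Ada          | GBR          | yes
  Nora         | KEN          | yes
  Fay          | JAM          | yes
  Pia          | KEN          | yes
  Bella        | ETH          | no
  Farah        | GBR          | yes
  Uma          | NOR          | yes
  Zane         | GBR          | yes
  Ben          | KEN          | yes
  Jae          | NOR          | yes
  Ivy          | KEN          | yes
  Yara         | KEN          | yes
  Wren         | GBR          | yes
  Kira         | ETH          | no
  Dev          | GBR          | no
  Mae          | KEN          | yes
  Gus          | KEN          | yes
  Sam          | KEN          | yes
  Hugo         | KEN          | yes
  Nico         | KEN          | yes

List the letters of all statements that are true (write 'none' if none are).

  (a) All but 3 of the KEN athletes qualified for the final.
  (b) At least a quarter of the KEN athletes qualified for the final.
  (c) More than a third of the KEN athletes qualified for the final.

|A| = 17, |A ∩ B| = 17, |A ∖ B| = 0.
(a) |A ∖ B| = 3: fails.
(b) |A ∩ B| / |A| ≥ 1/4: holds.
(c) |A ∩ B| / |A| > 1/3: holds.

(b), (c)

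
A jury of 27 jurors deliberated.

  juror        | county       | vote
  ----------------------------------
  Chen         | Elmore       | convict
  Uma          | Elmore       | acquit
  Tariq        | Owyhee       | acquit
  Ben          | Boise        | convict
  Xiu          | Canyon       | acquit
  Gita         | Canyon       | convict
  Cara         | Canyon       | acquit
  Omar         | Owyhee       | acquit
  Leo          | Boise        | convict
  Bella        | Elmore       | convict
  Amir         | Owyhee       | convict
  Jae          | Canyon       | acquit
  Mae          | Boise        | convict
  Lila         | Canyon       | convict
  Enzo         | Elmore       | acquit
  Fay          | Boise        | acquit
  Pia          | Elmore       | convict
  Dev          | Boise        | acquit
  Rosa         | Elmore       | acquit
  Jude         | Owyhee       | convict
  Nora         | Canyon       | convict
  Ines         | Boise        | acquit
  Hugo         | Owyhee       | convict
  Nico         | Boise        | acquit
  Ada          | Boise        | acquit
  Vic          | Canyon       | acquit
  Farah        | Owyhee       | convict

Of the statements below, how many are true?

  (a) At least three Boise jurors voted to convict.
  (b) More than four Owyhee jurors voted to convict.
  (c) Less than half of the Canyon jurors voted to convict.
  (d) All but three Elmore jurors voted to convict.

3

(a) Boise: |A| = 8, |A ∩ B| = 3; needs |A ∩ B| ≥ 3 — true.
(b) Owyhee: |A| = 6, |A ∩ B| = 4; needs |A ∩ B| > 4 — false.
(c) Canyon: |A| = 7, |A ∩ B| = 3; needs |A ∩ B| < |A ∖ B| — true.
(d) Elmore: |A| = 6, |A ∩ B| = 3; needs |A ∖ B| = 3 — true.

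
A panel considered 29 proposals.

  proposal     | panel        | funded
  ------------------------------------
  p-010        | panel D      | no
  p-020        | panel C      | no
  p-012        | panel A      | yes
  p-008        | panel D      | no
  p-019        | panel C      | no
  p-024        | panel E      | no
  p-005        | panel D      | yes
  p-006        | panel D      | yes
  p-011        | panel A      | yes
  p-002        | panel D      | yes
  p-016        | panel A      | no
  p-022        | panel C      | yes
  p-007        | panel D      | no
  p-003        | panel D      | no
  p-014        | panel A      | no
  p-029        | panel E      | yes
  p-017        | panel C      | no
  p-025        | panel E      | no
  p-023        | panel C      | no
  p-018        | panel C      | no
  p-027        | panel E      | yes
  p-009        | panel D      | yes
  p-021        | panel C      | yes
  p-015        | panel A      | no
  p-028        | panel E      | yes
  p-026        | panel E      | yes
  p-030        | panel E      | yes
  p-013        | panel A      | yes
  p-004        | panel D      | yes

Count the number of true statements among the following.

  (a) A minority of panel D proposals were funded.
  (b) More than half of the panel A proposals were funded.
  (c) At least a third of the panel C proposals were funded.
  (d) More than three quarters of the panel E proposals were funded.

(a) panel D: |A| = 9, |A ∩ B| = 5; needs |A ∩ B| < |A ∖ B| — false.
(b) panel A: |A| = 6, |A ∩ B| = 3; needs |A ∩ B| > |A ∖ B| — false.
(c) panel C: |A| = 7, |A ∩ B| = 2; needs |A ∩ B| / |A| ≥ 1/3 — false.
(d) panel E: |A| = 7, |A ∩ B| = 5; needs |A ∩ B| / |A| > 3/4 — false.

0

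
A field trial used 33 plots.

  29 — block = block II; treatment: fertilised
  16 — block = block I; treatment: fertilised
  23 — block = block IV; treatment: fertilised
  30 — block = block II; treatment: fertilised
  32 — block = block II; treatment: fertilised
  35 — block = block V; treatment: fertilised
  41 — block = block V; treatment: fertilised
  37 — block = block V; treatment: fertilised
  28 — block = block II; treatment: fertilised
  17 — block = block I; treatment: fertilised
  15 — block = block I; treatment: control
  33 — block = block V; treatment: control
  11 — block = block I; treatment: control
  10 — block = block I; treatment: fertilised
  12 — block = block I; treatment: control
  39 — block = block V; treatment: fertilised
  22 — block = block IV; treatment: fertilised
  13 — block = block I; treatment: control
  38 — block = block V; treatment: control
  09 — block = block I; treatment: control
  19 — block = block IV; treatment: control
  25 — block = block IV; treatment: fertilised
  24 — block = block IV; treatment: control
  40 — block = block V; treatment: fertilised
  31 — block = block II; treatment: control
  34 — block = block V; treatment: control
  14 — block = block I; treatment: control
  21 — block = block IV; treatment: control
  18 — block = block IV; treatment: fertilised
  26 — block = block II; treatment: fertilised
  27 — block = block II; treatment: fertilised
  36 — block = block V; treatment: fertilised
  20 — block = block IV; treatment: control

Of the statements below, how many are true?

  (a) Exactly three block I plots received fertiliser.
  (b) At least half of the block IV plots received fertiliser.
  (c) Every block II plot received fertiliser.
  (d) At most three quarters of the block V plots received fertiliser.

(a) block I: |A| = 9, |A ∩ B| = 3; needs |A ∩ B| = 3 — true.
(b) block IV: |A| = 8, |A ∩ B| = 4; needs |A ∩ B| ≥ |A ∖ B| — true.
(c) block II: |A| = 7, |A ∩ B| = 6; needs A ⊆ B, i.e. every element of A is in B (|A ∖ B| = 0) — false.
(d) block V: |A| = 9, |A ∩ B| = 6; needs |A ∩ B| / |A| ≤ 3/4 — true.

3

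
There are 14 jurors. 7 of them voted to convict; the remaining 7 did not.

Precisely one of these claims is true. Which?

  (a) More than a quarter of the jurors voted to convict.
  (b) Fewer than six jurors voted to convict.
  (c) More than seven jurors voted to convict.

(a)

|A| = 14, |A ∩ B| = 7, |A ∖ B| = 7.
(a) requires |A ∩ B| / |A| > 1/4: true.
(b) requires |A ∩ B| < 6: false.
(c) requires |A ∩ B| > 7: false.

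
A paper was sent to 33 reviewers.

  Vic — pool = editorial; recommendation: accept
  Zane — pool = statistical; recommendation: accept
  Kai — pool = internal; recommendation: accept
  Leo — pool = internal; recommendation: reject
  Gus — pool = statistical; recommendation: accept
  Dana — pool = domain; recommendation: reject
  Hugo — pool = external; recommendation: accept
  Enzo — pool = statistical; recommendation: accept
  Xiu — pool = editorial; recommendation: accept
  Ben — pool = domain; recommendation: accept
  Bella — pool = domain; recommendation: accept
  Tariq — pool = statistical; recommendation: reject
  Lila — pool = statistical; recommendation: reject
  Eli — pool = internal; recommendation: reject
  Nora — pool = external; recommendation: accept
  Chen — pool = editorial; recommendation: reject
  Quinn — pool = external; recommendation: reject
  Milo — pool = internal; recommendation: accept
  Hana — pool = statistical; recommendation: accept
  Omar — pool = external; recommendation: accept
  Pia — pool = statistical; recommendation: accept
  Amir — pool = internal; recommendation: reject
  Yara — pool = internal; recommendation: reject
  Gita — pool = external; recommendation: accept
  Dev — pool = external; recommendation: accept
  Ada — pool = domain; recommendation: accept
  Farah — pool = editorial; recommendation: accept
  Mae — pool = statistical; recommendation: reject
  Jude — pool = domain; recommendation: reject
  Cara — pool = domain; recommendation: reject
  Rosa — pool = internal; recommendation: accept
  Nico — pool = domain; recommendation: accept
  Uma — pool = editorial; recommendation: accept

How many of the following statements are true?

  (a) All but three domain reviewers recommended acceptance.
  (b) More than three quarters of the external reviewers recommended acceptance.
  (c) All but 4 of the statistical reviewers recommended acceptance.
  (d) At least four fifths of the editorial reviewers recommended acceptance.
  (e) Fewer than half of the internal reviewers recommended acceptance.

4

(a) domain: |A| = 7, |A ∩ B| = 4; needs |A ∖ B| = 3 — true.
(b) external: |A| = 6, |A ∩ B| = 5; needs |A ∩ B| / |A| > 3/4 — true.
(c) statistical: |A| = 8, |A ∩ B| = 5; needs |A ∖ B| = 4 — false.
(d) editorial: |A| = 5, |A ∩ B| = 4; needs |A ∩ B| / |A| ≥ 4/5 — true.
(e) internal: |A| = 7, |A ∩ B| = 3; needs |A ∩ B| < |A ∖ B| — true.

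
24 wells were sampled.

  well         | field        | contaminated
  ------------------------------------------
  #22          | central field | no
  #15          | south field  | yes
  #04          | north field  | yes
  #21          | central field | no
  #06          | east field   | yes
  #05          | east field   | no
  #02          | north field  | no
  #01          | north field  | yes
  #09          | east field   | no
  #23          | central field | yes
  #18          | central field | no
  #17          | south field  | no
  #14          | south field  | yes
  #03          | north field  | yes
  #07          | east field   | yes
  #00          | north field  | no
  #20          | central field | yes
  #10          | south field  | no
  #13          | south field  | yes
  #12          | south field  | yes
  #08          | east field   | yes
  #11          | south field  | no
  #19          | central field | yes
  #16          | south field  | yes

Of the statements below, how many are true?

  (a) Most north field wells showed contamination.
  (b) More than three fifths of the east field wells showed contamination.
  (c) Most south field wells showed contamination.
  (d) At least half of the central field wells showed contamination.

(a) north field: |A| = 5, |A ∩ B| = 3; needs |A ∩ B| > |A ∖ B| — true.
(b) east field: |A| = 5, |A ∩ B| = 3; needs |A ∩ B| / |A| > 3/5 — false.
(c) south field: |A| = 8, |A ∩ B| = 5; needs |A ∩ B| > |A ∖ B| — true.
(d) central field: |A| = 6, |A ∩ B| = 3; needs |A ∩ B| ≥ |A ∖ B| — true.

3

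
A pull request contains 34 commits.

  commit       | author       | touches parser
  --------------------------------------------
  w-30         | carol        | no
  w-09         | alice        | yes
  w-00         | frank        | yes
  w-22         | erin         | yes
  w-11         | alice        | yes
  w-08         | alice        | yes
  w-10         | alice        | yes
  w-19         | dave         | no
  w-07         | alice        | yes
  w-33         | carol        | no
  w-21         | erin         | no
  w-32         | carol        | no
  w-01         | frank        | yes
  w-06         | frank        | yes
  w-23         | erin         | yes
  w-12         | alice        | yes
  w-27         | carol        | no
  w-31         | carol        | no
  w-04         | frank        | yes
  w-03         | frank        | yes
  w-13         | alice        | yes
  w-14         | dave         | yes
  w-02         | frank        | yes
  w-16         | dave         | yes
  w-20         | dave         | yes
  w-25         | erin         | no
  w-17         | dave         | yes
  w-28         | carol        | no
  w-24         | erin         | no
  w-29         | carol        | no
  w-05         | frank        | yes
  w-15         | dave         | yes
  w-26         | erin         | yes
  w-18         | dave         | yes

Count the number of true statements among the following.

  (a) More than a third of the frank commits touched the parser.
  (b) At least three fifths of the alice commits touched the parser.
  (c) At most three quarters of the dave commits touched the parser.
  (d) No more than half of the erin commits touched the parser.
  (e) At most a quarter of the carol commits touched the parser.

4

(a) frank: |A| = 7, |A ∩ B| = 7; needs |A ∩ B| / |A| > 1/3 — true.
(b) alice: |A| = 7, |A ∩ B| = 7; needs |A ∩ B| / |A| ≥ 3/5 — true.
(c) dave: |A| = 7, |A ∩ B| = 6; needs |A ∩ B| / |A| ≤ 3/4 — false.
(d) erin: |A| = 6, |A ∩ B| = 3; needs |A ∩ B| ≤ |A ∖ B| — true.
(e) carol: |A| = 7, |A ∩ B| = 0; needs |A ∩ B| / |A| ≤ 1/4 — true.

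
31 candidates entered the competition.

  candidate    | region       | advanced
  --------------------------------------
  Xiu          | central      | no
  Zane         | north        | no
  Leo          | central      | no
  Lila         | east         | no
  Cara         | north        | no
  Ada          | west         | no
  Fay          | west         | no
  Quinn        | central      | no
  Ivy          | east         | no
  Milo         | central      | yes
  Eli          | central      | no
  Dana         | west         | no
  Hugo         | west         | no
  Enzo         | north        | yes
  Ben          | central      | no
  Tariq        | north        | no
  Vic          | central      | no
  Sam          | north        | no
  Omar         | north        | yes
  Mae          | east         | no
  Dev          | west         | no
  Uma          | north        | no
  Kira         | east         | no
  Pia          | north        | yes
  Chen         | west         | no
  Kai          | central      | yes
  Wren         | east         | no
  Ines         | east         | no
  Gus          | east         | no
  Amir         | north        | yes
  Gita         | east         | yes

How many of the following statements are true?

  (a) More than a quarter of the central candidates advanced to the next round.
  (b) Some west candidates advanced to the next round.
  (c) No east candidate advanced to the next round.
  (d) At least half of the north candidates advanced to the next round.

0

(a) central: |A| = 8, |A ∩ B| = 2; needs |A ∩ B| / |A| > 1/4 — false.
(b) west: |A| = 6, |A ∩ B| = 0; needs A ∩ B ≠ ∅ (|A ∩ B| ≥ 1) — false.
(c) east: |A| = 8, |A ∩ B| = 1; needs A ∩ B = ∅ (|A ∩ B| = 0) — false.
(d) north: |A| = 9, |A ∩ B| = 4; needs |A ∩ B| ≥ |A ∖ B| — false.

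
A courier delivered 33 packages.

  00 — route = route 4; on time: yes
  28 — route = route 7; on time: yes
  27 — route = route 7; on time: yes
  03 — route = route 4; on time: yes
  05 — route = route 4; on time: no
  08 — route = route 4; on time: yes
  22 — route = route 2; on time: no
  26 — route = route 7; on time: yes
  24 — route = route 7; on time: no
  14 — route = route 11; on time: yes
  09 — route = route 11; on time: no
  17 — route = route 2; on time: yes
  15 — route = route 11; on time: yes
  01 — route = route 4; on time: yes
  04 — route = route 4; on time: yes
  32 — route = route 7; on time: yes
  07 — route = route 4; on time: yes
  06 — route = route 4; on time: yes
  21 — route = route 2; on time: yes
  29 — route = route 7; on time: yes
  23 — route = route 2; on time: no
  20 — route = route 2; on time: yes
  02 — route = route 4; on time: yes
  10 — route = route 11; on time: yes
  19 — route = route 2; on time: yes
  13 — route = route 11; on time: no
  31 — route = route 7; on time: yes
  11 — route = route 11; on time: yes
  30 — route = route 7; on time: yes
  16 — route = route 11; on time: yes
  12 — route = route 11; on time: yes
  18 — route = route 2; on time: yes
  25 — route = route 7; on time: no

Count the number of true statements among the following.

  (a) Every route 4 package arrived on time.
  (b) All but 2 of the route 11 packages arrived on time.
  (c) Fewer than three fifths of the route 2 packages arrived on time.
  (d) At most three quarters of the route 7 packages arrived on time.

1

(a) route 4: |A| = 9, |A ∩ B| = 8; needs A ⊆ B, i.e. every element of A is in B (|A ∖ B| = 0) — false.
(b) route 11: |A| = 8, |A ∩ B| = 6; needs |A ∖ B| = 2 — true.
(c) route 2: |A| = 7, |A ∩ B| = 5; needs |A ∩ B| / |A| < 3/5 — false.
(d) route 7: |A| = 9, |A ∩ B| = 7; needs |A ∩ B| / |A| ≤ 3/4 — false.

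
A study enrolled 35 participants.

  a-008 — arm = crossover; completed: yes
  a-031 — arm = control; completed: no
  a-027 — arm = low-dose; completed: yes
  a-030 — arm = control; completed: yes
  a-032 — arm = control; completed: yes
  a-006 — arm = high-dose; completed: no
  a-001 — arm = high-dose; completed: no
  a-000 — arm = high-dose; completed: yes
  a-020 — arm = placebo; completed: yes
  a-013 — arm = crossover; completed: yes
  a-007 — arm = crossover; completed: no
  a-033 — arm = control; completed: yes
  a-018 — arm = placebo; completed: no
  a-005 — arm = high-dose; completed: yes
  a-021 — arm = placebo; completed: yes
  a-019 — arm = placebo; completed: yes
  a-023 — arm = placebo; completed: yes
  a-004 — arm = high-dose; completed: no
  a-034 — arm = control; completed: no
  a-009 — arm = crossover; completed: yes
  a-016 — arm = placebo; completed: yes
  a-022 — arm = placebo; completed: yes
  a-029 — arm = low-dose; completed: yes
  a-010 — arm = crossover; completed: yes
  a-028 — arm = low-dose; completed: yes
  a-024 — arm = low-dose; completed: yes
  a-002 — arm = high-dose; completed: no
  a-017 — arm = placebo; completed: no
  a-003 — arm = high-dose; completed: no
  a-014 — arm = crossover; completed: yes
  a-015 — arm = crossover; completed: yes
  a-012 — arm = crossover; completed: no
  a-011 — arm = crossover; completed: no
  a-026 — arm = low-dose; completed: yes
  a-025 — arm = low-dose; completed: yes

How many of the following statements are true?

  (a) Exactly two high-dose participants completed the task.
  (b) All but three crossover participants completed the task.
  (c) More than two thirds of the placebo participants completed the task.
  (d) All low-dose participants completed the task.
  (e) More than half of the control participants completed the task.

5

(a) high-dose: |A| = 7, |A ∩ B| = 2; needs |A ∩ B| = 2 — true.
(b) crossover: |A| = 9, |A ∩ B| = 6; needs |A ∖ B| = 3 — true.
(c) placebo: |A| = 8, |A ∩ B| = 6; needs |A ∩ B| / |A| > 2/3 — true.
(d) low-dose: |A| = 6, |A ∩ B| = 6; needs A ⊆ B, i.e. every element of A is in B (|A ∖ B| = 0) — true.
(e) control: |A| = 5, |A ∩ B| = 3; needs |A ∩ B| > |A ∖ B| — true.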